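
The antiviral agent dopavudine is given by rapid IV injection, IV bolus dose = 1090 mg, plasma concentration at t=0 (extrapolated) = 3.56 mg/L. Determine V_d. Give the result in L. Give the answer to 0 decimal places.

306 L

Vd = Dose / C₀ = 1090 / 3.56 = 306.2 L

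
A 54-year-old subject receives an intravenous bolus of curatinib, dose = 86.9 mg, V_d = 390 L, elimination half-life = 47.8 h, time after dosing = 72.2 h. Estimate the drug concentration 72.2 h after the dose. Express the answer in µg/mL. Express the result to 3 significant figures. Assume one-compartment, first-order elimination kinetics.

0.0782 µg/mL

C₀ = Dose / Vd = 86.90 / 390 = 0.2228 mg/L
k = ln2 / t½ = 0.693147 / 47.8 = 0.01450 h⁻¹
C = C₀ · e^(−k·t) = 0.2228 × e^(−0.01450 × 72.2)
  = 0.2228 × 0.3510 = 0.07820 mg/L
(0.07820 mg/L = 0.07820 µg/mL)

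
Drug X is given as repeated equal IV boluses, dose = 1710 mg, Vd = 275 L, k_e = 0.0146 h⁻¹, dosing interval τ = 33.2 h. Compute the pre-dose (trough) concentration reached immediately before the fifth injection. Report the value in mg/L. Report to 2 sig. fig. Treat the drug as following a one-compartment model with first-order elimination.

8.5 mg/L

C₀ per dose = Dose / Vd = 1710 / 275 = 6.218 mg/L
Fraction remaining after one interval: r = e^(−kτ) = e^(−0.01460 × 33.2) = 0.6159
Before dose 5, 4 doses have been given (aged 1τ, 2τ, 3τ, 4τ).
C_trough = C₀ × (r + r² + … + r^4) = C₀ × r(1−r^4)/(1−r)
        = 6.218 × 0.6159 × (1 − 0.1439) / (1 − 0.6159) = 8.536 mg/L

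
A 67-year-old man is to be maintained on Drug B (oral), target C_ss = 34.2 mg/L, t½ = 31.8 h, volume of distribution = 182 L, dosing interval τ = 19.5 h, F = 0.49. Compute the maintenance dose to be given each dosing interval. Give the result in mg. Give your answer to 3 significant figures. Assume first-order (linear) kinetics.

k = ln2 / t½ = 0.693147 / 31.8 = 0.02180 h⁻¹
CL = k × Vd = 0.02180 × 182 = 3.968 L/h
At steady state, F × (Dose/τ) = Css × CL.
Dose = Css × CL × τ / F = 34.2 × 3.968 × 19.5 / 0.49 = 5401 mg

5400 mg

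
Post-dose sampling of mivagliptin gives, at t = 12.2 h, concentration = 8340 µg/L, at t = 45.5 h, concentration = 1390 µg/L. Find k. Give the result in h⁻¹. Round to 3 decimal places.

0.054 h⁻¹

k = ln(C₁/C₂) / (t₂ − t₁) = ln(8340/1390) / (45.5 − 12.2)
  = 1.792 / 33.30 = 0.05381 h⁻¹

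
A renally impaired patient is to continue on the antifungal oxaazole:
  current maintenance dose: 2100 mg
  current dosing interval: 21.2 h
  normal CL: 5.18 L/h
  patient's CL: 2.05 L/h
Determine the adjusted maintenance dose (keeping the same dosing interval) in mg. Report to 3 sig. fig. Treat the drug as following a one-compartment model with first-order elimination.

To keep the same average steady-state level, dosing rate must scale with clearance.
CL ratio = 2.05 / 5.18 = 0.3958
New dose (same interval) = 2100 × 0.3958 = 831.2 mg

831 mg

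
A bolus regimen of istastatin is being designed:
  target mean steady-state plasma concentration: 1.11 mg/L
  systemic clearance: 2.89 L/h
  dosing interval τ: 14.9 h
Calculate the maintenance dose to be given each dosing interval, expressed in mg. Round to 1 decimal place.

At steady state, Dose/τ = Css × CL.
Dose = Css × CL × τ = 1.11 × 2.890 × 14.9 = 47.80 mg

47.8 mg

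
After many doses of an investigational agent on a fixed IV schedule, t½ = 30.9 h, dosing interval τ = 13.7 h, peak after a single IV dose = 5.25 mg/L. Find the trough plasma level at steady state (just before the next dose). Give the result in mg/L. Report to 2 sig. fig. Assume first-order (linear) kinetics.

15 mg/L

k = ln2 / t½ = 0.693147 / 30.9 = 0.02243 h⁻¹
e^(−kτ) = e^(−0.02243 × 13.7) = 0.7354
Accumulation ratio R = 1 / (1 − e^(−kτ)) = 1 / (1 − 0.7354) = 3.779
Steady-state trough = C₀ × R × e^(−kτ) = 5.25 × 3.779 × 0.7354 = 14.59 mg/L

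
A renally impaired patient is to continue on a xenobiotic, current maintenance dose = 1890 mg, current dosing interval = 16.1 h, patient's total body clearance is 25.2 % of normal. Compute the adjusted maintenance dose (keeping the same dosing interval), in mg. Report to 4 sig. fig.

476.3 mg

To keep the same average steady-state level, dosing rate must scale with clearance.
CL ratio = 25.2 / 100 = 0.2520
New dose (same interval) = 1890 × 0.2520 = 476.3 mg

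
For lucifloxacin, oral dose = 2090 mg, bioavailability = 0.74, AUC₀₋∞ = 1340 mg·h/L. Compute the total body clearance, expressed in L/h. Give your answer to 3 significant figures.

1.15 L/h

CL = F·Dose / AUC = 0.74 × 2090 / 1340 = 1.154 L/h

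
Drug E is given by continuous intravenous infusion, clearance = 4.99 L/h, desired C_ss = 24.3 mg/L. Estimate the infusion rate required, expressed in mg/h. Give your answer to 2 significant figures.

At steady state, infusion rate R₀ = Css × CL = 24.3 × 4.990 = 121.3 mg/h

120 mg/h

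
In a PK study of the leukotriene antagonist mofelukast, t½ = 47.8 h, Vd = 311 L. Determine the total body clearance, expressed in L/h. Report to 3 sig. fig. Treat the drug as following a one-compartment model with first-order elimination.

k = ln2 / t½ = 0.693147 / 47.8 = 0.01450 h⁻¹
CL = k × Vd = 0.01450 × 311 = 4.510 L/h

4.51 L/h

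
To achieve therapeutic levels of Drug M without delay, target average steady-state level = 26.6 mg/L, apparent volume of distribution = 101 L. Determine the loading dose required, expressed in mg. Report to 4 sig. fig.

2687 mg

LD = Css × Vd = 26.6 × 101 = 2687 mg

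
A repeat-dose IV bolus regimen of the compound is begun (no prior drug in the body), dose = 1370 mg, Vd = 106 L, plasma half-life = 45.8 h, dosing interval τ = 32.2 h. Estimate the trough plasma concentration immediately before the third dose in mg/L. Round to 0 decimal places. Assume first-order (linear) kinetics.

C₀ per dose = Dose / Vd = 1370 / 106 = 12.92 mg/L
k = ln2 / t½ = 0.693147 / 45.8 = 0.01513 h⁻¹
Fraction remaining after one interval: r = e^(−kτ) = e^(−0.01513 × 32.2) = 0.6144
Before dose 3, 2 doses have been given (aged 1τ, 2τ).
C_trough = C₀ × (r + r²) = 12.92 × (0.6144 + 0.3775) = 12.82 mg/L

13 mg/L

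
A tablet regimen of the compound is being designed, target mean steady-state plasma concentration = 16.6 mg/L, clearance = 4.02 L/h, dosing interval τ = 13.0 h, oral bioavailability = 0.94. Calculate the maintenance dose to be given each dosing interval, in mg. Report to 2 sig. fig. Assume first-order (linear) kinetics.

920 mg

At steady state, F × (Dose/τ) = Css × CL.
Dose = Css × CL × τ / F = 16.6 × 4.020 × 13.0 / 0.94 = 922.9 mg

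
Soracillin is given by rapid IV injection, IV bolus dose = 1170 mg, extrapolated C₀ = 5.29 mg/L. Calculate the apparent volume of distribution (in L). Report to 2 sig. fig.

220 L

Vd = Dose / C₀ = 1170 / 5.29 = 221.2 L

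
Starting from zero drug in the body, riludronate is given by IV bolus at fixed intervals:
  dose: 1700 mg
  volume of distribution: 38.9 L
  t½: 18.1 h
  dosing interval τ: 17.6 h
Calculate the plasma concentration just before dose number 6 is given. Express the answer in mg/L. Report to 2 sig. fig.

44 mg/L

C₀ per dose = Dose / Vd = 1700 / 38.9 = 43.70 mg/L
k = ln2 / t½ = 0.693147 / 18.1 = 0.03830 h⁻¹
Fraction remaining after one interval: r = e^(−kτ) = e^(−0.03830 × 17.6) = 0.5096
Before dose 6, 5 doses have been given (aged 1τ, 2τ, 3τ, 4τ, 5τ).
C_trough = C₀ × (r + r² + … + r^5) = C₀ × r(1−r^5)/(1−r)
        = 43.70 × 0.5096 × (1 − 0.03437) / (1 − 0.5096) = 43.85 mg/L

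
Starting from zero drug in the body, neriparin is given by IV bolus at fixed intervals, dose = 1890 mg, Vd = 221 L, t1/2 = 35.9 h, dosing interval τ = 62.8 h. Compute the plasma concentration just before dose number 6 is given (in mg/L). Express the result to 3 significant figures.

C₀ per dose = Dose / Vd = 1890 / 221 = 8.552 mg/L
k = ln2 / t½ = 0.693147 / 35.9 = 0.01931 h⁻¹
Fraction remaining after one interval: r = e^(−kτ) = e^(−0.01931 × 62.8) = 0.2974
Before dose 6, 5 doses have been given (aged 1τ, 2τ, 3τ, 4τ, 5τ).
C_trough = C₀ × (r + r² + … + r^5) = C₀ × r(1−r^5)/(1−r)
        = 8.552 × 0.2974 × (1 − 0.002327) / (1 − 0.2974) = 3.612 mg/L

3.61 mg/L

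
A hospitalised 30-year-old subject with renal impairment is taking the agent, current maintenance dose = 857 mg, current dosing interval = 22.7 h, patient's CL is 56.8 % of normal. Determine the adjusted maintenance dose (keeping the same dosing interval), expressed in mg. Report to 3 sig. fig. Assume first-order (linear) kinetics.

487 mg

To keep the same average steady-state level, dosing rate must scale with clearance.
CL ratio = 56.8 / 100 = 0.5680
New dose (same interval) = 857 × 0.5680 = 486.8 mg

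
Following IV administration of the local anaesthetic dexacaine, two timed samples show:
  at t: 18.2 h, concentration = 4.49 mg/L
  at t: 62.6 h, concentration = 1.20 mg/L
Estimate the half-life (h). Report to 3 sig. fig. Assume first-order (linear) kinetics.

k = ln(C₁/C₂) / (t₂ − t₁) = ln(4.49/1.20) / (62.6 − 18.2)
  = 1.320 / 44.40 = 0.02973 h⁻¹
t½ = ln2 / k = 0.693147 / 0.02973 = 23.31 h

23.3 h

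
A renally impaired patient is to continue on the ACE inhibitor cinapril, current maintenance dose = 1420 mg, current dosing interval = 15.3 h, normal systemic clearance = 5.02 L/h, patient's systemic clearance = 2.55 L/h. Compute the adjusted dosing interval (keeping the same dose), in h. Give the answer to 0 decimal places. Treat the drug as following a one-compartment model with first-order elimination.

To keep the same average steady-state level, dosing rate must scale with clearance.
CL ratio = 2.55 / 5.02 = 0.5080
New interval (same dose) = 15.3 / 0.5080 = 30.12 h

30 h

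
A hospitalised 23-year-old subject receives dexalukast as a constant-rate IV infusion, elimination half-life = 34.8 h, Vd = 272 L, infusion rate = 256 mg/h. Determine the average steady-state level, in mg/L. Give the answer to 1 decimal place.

k = ln2 / t½ = 0.693147 / 34.8 = 0.01992 h⁻¹
CL = k × Vd = 0.01992 × 272 = 5.418 L/h
At steady state Css = R₀ / CL = 256 / 5.418 = 47.25 mg/L

47.3 mg/L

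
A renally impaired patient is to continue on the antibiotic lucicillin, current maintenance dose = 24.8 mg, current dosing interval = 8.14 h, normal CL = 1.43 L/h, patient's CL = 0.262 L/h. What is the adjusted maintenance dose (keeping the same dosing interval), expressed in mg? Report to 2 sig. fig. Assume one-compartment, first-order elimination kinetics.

4.5 mg

To keep the same average steady-state level, dosing rate must scale with clearance.
CL ratio = 0.262 / 1.43 = 0.1832
New dose (same interval) = 24.8 × 0.1832 = 4.543 mg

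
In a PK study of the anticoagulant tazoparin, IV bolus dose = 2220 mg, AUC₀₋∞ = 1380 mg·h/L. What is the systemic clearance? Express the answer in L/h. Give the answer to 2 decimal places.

1.61 L/h

CL = Dose / AUC = 2220 / 1380 = 1.609 L/h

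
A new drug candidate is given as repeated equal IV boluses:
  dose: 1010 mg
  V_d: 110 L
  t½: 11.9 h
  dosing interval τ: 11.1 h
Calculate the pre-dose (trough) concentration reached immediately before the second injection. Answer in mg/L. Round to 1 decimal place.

C₀ per dose = Dose / Vd = 1010 / 110 = 9.182 mg/L
k = ln2 / t½ = 0.693147 / 11.9 = 0.05825 h⁻¹
Fraction remaining after one interval: r = e^(−kτ) = e^(−0.05825 × 11.1) = 0.5238
Before dose 2, 1 dose has been given (aged 1τ).
C_trough = C₀ × r = 9.182 × 0.5238 = 4.810 mg/L

4.8 mg/L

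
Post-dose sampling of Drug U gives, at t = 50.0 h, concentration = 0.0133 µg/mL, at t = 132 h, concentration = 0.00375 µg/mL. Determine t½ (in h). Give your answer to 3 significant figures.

k = ln(C₁/C₂) / (t₂ − t₁) = ln(0.0133/0.00375) / (132 − 50.0)
  = 1.266 / 82.00 = 0.01544 h⁻¹
t½ = ln2 / k = 0.693147 / 0.01544 = 44.89 h

44.9 h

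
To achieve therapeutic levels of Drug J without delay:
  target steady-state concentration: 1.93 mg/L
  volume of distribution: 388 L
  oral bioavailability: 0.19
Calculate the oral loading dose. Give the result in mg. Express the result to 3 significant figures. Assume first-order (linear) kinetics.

3940 mg

LD = Css × Vd / F = 1.93 × 388 / 0.19 = 3941 mg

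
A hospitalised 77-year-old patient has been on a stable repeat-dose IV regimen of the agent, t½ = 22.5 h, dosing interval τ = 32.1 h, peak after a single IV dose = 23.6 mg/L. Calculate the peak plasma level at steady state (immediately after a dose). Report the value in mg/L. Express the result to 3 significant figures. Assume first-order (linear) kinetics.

37.6 mg/L

k = ln2 / t½ = 0.693147 / 22.5 = 0.03081 h⁻¹
e^(−kτ) = e^(−0.03081 × 32.1) = 0.3719
Accumulation ratio R = 1 / (1 − e^(−kτ)) = 1 / (1 − 0.3719) = 1.592
Steady-state peak = C₀ × R = 23.6 × 1.592 = 37.57 mg/L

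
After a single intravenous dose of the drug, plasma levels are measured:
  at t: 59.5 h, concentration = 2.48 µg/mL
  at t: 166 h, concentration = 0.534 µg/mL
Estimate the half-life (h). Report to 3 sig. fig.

48.1 h

k = ln(C₁/C₂) / (t₂ − t₁) = ln(2.48/0.534) / (166 − 59.5)
  = 1.536 / 106.5 = 0.01442 h⁻¹
t½ = ln2 / k = 0.693147 / 0.01442 = 48.07 h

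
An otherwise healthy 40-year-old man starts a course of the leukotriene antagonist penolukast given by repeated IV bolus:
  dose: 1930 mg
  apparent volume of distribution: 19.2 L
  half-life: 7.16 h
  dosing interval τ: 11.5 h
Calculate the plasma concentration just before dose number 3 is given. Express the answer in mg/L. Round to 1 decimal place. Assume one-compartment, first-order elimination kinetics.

C₀ per dose = Dose / Vd = 1930 / 19.2 = 100.5 mg/L
k = ln2 / t½ = 0.693147 / 7.16 = 0.09681 h⁻¹
Fraction remaining after one interval: r = e^(−kτ) = e^(−0.09681 × 11.5) = 0.3285
Before dose 3, 2 doses have been given (aged 1τ, 2τ).
C_trough = C₀ × (r + r²) = 100.5 × (0.3285 + 0.1079) = 43.86 mg/L

43.9 mg/L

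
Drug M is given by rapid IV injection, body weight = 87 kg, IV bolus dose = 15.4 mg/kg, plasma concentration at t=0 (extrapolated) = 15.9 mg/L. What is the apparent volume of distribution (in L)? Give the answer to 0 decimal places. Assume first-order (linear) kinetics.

Dose = 15.4 × 87 = 1340 mg
Vd = Dose / C₀ = 1340 / 15.9 = 84.28 L

84 L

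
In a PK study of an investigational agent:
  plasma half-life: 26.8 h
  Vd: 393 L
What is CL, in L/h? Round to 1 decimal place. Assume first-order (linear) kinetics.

k = ln2 / t½ = 0.693147 / 26.8 = 0.02586 h⁻¹
CL = k × Vd = 0.02586 × 393 = 10.16 L/h

10.2 L/h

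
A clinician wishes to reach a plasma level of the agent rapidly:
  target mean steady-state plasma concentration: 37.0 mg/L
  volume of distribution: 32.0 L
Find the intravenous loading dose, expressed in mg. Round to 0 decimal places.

1184 mg

LD = Css × Vd = 37.0 × 32.0 = 1184 mg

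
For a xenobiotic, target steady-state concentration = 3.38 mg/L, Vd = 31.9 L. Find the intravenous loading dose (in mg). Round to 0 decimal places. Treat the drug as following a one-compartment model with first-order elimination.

108 mg

LD = Css × Vd = 3.38 × 31.9 = 107.8 mg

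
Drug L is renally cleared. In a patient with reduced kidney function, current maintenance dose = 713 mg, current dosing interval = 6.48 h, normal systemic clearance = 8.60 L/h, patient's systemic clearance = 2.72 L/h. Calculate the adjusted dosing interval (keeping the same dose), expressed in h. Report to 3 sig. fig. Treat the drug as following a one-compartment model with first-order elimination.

20.5 h

To keep the same average steady-state level, dosing rate must scale with clearance.
CL ratio = 2.72 / 8.60 = 0.3163
New interval (same dose) = 6.48 / 0.3163 = 20.49 h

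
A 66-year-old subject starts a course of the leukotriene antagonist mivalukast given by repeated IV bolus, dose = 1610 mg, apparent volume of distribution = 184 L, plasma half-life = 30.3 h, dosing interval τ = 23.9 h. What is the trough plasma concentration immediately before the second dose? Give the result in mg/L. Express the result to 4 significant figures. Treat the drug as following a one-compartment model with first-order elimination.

C₀ per dose = Dose / Vd = 1610 / 184 = 8.750 mg/L
k = ln2 / t½ = 0.693147 / 30.3 = 0.02288 h⁻¹
Fraction remaining after one interval: r = e^(−kτ) = e^(−0.02288 × 23.9) = 0.5788
Before dose 2, 1 dose has been given (aged 1τ).
C_trough = C₀ × r = 8.750 × 0.5788 = 5.065 mg/L

5.065 mg/L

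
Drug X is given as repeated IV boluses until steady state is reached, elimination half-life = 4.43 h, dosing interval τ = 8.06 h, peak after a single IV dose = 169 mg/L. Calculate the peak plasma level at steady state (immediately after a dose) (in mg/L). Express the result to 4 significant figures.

235.8 mg/L

k = ln2 / t½ = 0.693147 / 4.43 = 0.1565 h⁻¹
e^(−kτ) = e^(−0.1565 × 8.06) = 0.2833
Accumulation ratio R = 1 / (1 − e^(−kτ)) = 1 / (1 − 0.2833) = 1.395
Steady-state peak = C₀ × R = 169 × 1.395 = 235.8 mg/L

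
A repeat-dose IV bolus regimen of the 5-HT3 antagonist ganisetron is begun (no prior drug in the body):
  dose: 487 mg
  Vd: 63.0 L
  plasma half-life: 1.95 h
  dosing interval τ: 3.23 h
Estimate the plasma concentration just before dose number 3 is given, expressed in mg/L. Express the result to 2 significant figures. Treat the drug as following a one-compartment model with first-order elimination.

3.2 mg/L

C₀ per dose = Dose / Vd = 487 / 63.0 = 7.730 mg/L
k = ln2 / t½ = 0.693147 / 1.95 = 0.3555 h⁻¹
Fraction remaining after one interval: r = e^(−kτ) = e^(−0.3555 × 3.23) = 0.3172
Before dose 3, 2 doses have been given (aged 1τ, 2τ).
C_trough = C₀ × (r + r²) = 7.730 × (0.3172 + 0.1006) = 3.230 mg/L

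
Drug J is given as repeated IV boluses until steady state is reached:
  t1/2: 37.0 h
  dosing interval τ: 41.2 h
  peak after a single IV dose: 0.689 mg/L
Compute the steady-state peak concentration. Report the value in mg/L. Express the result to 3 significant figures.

1.28 mg/L

k = ln2 / t½ = 0.693147 / 37.0 = 0.01873 h⁻¹
e^(−kτ) = e^(−0.01873 × 41.2) = 0.4622
Accumulation ratio R = 1 / (1 − e^(−kτ)) = 1 / (1 − 0.4622) = 1.859
Steady-state peak = C₀ × R = 0.689 × 1.859 = 1.281 mg/L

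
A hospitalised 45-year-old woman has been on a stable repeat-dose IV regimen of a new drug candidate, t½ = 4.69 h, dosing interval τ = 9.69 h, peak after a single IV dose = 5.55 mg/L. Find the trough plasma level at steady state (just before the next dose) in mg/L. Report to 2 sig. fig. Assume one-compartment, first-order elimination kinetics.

k = ln2 / t½ = 0.693147 / 4.69 = 0.1478 h⁻¹
e^(−kτ) = e^(−0.1478 × 9.69) = 0.2388
Accumulation ratio R = 1 / (1 − e^(−kτ)) = 1 / (1 − 0.2388) = 1.314
Steady-state trough = C₀ × R × e^(−kτ) = 5.55 × 1.314 × 0.2388 = 1.741 mg/L

1.7 mg/L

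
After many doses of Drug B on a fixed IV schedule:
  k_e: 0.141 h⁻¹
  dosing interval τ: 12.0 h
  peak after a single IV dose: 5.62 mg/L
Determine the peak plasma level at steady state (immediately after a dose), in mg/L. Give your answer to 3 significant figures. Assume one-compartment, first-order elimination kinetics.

6.89 mg/L

e^(−kτ) = e^(−0.1410 × 12.0) = 0.1842
Accumulation ratio R = 1 / (1 − e^(−kτ)) = 1 / (1 − 0.1842) = 1.226
Steady-state peak = C₀ × R = 5.62 × 1.226 = 6.890 mg/L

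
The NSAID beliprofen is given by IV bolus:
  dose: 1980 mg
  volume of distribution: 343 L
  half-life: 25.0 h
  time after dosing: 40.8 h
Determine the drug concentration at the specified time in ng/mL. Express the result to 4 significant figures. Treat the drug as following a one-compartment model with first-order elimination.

1862 ng/mL

C₀ = Dose / Vd = 1980 / 343 = 5.773 mg/L
k = ln2 / t½ = 0.693147 / 25.0 = 0.02773 h⁻¹
C = C₀ · e^(−k·t) = 5.773 × e^(−0.02773 × 40.8)
  = 5.773 × 0.3226 = 1.862 mg/L
Convert: 1.862 mg/L × 1000 = 1862 ng/mL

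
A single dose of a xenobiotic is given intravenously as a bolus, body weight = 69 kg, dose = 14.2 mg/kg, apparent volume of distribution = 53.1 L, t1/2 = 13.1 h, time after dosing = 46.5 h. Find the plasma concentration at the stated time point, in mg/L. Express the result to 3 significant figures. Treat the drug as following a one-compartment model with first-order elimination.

1.58 mg/L

Total dose = 14.2 × 69 = 979.8 mg
C₀ = Dose / Vd = 979.8 / 53.1 = 18.45 mg/L
k = ln2 / t½ = 0.693147 / 13.1 = 0.05291 h⁻¹
C = C₀ · e^(−k·t) = 18.45 × e^(−0.05291 × 46.5)
  = 18.45 × 0.08541 = 1.576 mg/L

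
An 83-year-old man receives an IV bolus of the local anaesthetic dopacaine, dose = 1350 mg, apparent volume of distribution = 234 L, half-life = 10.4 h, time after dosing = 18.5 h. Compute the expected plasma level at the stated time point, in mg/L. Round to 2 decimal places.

C₀ = Dose / Vd = 1350 / 234 = 5.769 mg/L
k = ln2 / t½ = 0.693147 / 10.4 = 0.06665 h⁻¹
C = C₀ · e^(−k·t) = 5.769 × e^(−0.06665 × 18.5)
  = 5.769 × 0.2914 = 1.681 mg/L

1.68 mg/L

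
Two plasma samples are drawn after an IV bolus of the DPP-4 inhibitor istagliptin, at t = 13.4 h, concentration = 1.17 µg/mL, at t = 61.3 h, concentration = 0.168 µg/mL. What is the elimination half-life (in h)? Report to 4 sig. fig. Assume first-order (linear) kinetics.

17.11 h

k = ln(C₁/C₂) / (t₂ − t₁) = ln(1.17/0.168) / (61.3 − 13.4)
  = 1.941 / 47.90 = 0.04052 h⁻¹
t½ = ln2 / k = 0.693147 / 0.04052 = 17.11 h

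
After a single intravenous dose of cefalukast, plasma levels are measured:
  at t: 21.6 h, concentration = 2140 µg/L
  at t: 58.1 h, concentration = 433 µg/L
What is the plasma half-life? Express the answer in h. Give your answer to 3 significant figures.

k = ln(C₁/C₂) / (t₂ − t₁) = ln(2140/433) / (58.1 − 21.6)
  = 1.598 / 36.50 = 0.04378 h⁻¹
t½ = ln2 / k = 0.693147 / 0.04378 = 15.83 h

15.8 h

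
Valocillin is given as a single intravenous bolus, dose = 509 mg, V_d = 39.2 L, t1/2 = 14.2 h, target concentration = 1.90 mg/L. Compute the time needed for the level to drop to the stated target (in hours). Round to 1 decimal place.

39.4 h

C₀ = Dose / Vd = 509.0 / 39.2 = 12.98 mg/L
k = ln2 / t½ = 0.693147 / 14.2 = 0.04881 h⁻¹
t = ln(C₀ / C) / k = ln(12.98 / 1.90) / 0.04881
  = ln(6.832) / 0.04881 = 1.922 / 0.04881 = 39.38 h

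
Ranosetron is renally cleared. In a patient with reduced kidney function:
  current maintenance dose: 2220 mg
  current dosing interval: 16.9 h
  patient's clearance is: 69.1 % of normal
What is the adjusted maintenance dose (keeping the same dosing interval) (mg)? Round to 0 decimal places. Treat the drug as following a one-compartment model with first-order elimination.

1534 mg

To keep the same average steady-state level, dosing rate must scale with clearance.
CL ratio = 69.1 / 100 = 0.6910
New dose (same interval) = 2220 × 0.6910 = 1534 mg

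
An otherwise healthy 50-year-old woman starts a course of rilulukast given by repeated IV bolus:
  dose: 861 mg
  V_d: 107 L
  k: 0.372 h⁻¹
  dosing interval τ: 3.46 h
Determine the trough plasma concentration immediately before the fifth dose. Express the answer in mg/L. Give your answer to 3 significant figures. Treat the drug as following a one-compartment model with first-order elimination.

3.05 mg/L

C₀ per dose = Dose / Vd = 861 / 107 = 8.047 mg/L
Fraction remaining after one interval: r = e^(−kτ) = e^(−0.3720 × 3.46) = 0.2761
Before dose 5, 4 doses have been given (aged 1τ, 2τ, 3τ, 4τ).
C_trough = C₀ × (r + r² + … + r^4) = C₀ × r(1−r^4)/(1−r)
        = 8.047 × 0.2761 × (1 − 0.005811) / (1 − 0.2761) = 3.051 mg/L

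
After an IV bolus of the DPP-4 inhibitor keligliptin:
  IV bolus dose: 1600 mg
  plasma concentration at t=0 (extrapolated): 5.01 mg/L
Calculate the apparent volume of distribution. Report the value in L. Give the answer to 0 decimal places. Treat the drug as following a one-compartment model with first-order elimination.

Vd = Dose / C₀ = 1600 / 5.01 = 319.4 L

319 L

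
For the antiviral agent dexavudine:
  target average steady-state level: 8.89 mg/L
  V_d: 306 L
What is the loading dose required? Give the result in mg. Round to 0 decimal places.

2720 mg

LD = Css × Vd = 8.89 × 306 = 2720 mg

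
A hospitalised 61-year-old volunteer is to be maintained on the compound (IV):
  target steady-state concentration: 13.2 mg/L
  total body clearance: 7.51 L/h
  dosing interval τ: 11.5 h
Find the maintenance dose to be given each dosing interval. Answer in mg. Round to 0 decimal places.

At steady state, Dose/τ = Css × CL.
Dose = Css × CL × τ = 13.2 × 7.510 × 11.5 = 1140 mg

1140 mg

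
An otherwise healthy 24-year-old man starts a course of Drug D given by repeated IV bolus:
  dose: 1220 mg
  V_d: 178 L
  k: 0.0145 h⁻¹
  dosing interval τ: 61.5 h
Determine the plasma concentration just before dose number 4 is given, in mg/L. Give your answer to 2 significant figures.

4.4 mg/L

C₀ per dose = Dose / Vd = 1220 / 178 = 6.854 mg/L
Fraction remaining after one interval: r = e^(−kτ) = e^(−0.01450 × 61.5) = 0.4099
Before dose 4, 3 doses have been given (aged 1τ, 2τ, 3τ).
C_trough = C₀ × (r + r² + … + r^3) = C₀ × r(1−r^3)/(1−r)
        = 6.854 × 0.4099 × (1 − 0.06887) / (1 − 0.4099) = 4.433 mg/L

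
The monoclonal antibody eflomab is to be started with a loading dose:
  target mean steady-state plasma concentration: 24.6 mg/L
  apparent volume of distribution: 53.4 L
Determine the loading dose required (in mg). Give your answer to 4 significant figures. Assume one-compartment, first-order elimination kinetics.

1314 mg

LD = Css × Vd = 24.6 × 53.4 = 1314 mg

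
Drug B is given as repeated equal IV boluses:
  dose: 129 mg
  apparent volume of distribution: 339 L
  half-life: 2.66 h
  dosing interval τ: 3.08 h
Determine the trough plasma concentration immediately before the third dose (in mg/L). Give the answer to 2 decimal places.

0.25 mg/L

C₀ per dose = Dose / Vd = 129 / 339 = 0.3805 mg/L
k = ln2 / t½ = 0.693147 / 2.66 = 0.2606 h⁻¹
Fraction remaining after one interval: r = e^(−kτ) = e^(−0.2606 × 3.08) = 0.4481
Before dose 3, 2 doses have been given (aged 1τ, 2τ).
C_trough = C₀ × (r + r²) = 0.3805 × (0.4481 + 0.2008) = 0.2469 mg/L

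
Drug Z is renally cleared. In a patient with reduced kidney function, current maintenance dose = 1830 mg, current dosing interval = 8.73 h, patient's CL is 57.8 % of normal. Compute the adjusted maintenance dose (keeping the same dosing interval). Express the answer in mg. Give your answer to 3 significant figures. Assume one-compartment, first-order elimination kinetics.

To keep the same average steady-state level, dosing rate must scale with clearance.
CL ratio = 57.8 / 100 = 0.5780
New dose (same interval) = 1830 × 0.5780 = 1058 mg

1060 mg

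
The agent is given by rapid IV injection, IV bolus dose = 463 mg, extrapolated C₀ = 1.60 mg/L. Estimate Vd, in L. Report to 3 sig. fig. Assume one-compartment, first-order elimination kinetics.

289 L

Vd = Dose / C₀ = 463.0 / 1.60 = 289.4 L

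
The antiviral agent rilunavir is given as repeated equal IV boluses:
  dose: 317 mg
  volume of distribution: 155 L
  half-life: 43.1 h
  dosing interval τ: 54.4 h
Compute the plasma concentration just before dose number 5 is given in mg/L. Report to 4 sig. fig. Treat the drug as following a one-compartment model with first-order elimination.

C₀ per dose = Dose / Vd = 317 / 155 = 2.045 mg/L
k = ln2 / t½ = 0.693147 / 43.1 = 0.01608 h⁻¹
Fraction remaining after one interval: r = e^(−kτ) = e^(−0.01608 × 54.4) = 0.4170
Before dose 5, 4 doses have been given (aged 1τ, 2τ, 3τ, 4τ).
C_trough = C₀ × (r + r² + … + r^4) = C₀ × r(1−r^4)/(1−r)
        = 2.045 × 0.4170 × (1 − 0.03024) / (1 − 0.4170) = 1.418 mg/L

1.418 mg/L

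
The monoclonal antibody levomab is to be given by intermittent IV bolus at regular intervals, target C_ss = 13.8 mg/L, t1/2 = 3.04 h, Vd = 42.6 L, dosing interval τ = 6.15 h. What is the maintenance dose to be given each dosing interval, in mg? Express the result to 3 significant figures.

824 mg

k = ln2 / t½ = 0.693147 / 3.04 = 0.2280 h⁻¹
CL = k × Vd = 0.2280 × 42.6 = 9.713 L/h
At steady state, Dose/τ = Css × CL.
Dose = Css × CL × τ = 13.8 × 9.713 × 6.15 = 824.3 mg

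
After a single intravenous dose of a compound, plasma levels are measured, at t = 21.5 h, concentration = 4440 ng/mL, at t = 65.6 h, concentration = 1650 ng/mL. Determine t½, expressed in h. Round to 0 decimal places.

31 h

k = ln(C₁/C₂) / (t₂ − t₁) = ln(4440/1650) / (65.6 − 21.5)
  = 0.9899 / 44.10 = 0.02245 h⁻¹
t½ = ln2 / k = 0.693147 / 0.02245 = 30.88 h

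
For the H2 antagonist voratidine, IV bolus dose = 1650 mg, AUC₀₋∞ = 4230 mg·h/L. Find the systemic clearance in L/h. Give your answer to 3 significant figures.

0.390 L/h

CL = Dose / AUC = 1650 / 4230 = 0.3901 L/h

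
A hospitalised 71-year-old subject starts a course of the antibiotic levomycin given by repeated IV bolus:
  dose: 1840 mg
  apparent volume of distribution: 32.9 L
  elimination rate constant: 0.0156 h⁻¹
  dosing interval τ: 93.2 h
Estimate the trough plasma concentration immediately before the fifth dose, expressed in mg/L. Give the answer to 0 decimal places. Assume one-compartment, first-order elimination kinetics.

17 mg/L

C₀ per dose = Dose / Vd = 1840 / 32.9 = 55.93 mg/L
Fraction remaining after one interval: r = e^(−kτ) = e^(−0.01560 × 93.2) = 0.2337
Before dose 5, 4 doses have been given (aged 1τ, 2τ, 3τ, 4τ).
C_trough = C₀ × (r + r² + … + r^4) = C₀ × r(1−r^4)/(1−r)
        = 55.93 × 0.2337 × (1 − 0.002983) / (1 − 0.2337) = 17.01 mg/L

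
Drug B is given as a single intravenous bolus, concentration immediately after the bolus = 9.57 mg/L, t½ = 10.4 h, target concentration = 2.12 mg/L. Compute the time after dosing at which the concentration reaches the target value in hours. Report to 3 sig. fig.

k = ln2 / t½ = 0.693147 / 10.4 = 0.06665 h⁻¹
t = ln(C₀ / C) / k = ln(9.570 / 2.12) / 0.06665
  = ln(4.514) / 0.06665 = 1.507 / 0.06665 = 22.61 h

22.6 h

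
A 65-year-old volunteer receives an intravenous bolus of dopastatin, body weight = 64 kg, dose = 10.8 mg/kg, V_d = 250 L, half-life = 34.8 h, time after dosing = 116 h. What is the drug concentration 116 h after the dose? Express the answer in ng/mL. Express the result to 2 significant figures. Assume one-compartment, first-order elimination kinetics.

270 ng/mL

Total dose = 10.8 × 64 = 691.2 mg
C₀ = Dose / Vd = 691.2 / 250 = 2.765 mg/L
k = ln2 / t½ = 0.693147 / 34.8 = 0.01992 h⁻¹
C = C₀ · e^(−k·t) = 2.765 × e^(−0.01992 × 116)
  = 2.765 × 0.09919 = 0.2743 mg/L
Convert: 0.2743 mg/L × 1000 = 274.3 ng/mL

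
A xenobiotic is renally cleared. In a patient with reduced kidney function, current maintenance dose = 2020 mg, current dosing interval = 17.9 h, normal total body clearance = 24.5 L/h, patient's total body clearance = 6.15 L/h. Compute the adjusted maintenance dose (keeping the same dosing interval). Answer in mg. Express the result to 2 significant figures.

510 mg

To keep the same average steady-state level, dosing rate must scale with clearance.
CL ratio = 6.15 / 24.5 = 0.2510
New dose (same interval) = 2020 × 0.2510 = 507.0 mg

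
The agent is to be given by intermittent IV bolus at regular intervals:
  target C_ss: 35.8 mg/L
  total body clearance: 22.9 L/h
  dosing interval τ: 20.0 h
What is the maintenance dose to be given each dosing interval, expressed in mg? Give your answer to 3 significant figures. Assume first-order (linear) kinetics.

At steady state, Dose/τ = Css × CL.
Dose = Css × CL × τ = 35.8 × 22.90 × 20.0 = 16400 mg

16400 mg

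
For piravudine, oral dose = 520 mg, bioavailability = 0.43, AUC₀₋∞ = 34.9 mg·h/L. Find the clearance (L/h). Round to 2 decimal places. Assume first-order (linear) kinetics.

CL = F·Dose / AUC = 0.43 × 520 / 34.9 = 6.407 L/h

6.41 L/h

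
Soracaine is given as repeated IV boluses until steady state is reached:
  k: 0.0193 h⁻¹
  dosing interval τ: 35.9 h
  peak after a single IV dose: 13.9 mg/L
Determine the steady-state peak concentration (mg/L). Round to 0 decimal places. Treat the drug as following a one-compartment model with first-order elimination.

28 mg/L

e^(−kτ) = e^(−0.01930 × 35.9) = 0.5001
Accumulation ratio R = 1 / (1 − e^(−kτ)) = 1 / (1 − 0.5001) = 2.000
Steady-state peak = C₀ × R = 13.9 × 2.000 = 27.80 mg/L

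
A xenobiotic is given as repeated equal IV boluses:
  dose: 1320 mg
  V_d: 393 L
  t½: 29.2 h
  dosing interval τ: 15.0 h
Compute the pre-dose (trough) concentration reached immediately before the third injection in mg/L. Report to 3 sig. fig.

C₀ per dose = Dose / Vd = 1320 / 393 = 3.359 mg/L
k = ln2 / t½ = 0.693147 / 29.2 = 0.02374 h⁻¹
Fraction remaining after one interval: r = e^(−kτ) = e^(−0.02374 × 15.0) = 0.7004
Before dose 3, 2 doses have been given (aged 1τ, 2τ).
C_trough = C₀ × (r + r²) = 3.359 × (0.7004 + 0.4906) = 4.001 mg/L

4.00 mg/L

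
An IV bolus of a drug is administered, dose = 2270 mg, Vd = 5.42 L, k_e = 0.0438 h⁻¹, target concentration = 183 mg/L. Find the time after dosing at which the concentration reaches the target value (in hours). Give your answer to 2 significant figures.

19 h

C₀ = Dose / Vd = 2270 / 5.42 = 418.8 mg/L
t = ln(C₀ / C) / k = ln(418.8 / 183) / 0.04380
  = ln(2.289) / 0.04380 = 0.8281 / 0.04380 = 18.91 h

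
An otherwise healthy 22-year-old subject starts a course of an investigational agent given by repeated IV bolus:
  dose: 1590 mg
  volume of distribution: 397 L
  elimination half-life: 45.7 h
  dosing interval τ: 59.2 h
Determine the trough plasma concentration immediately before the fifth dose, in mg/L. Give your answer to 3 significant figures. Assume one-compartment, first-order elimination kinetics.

2.68 mg/L

C₀ per dose = Dose / Vd = 1590 / 397 = 4.005 mg/L
k = ln2 / t½ = 0.693147 / 45.7 = 0.01517 h⁻¹
Fraction remaining after one interval: r = e^(−kτ) = e^(−0.01517 × 59.2) = 0.4074
Before dose 5, 4 doses have been given (aged 1τ, 2τ, 3τ, 4τ).
C_trough = C₀ × (r + r² + … + r^4) = C₀ × r(1−r^4)/(1−r)
        = 4.005 × 0.4074 × (1 − 0.02755) / (1 − 0.4074) = 2.677 mg/L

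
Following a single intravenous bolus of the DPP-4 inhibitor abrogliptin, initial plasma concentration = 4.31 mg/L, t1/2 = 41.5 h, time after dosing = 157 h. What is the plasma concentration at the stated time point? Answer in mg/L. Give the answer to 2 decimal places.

0.31 mg/L

k = ln2 / t½ = 0.693147 / 41.5 = 0.01670 h⁻¹
C = C₀ · e^(−k·t) = 4.310 × e^(−0.01670 × 157)
  = 4.310 × 0.07266 = 0.3132 mg/L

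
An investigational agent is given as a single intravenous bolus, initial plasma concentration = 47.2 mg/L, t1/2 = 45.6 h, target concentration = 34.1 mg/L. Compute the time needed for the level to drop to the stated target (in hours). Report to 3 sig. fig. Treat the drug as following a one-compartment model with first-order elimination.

21.4 h

k = ln2 / t½ = 0.693147 / 45.6 = 0.01520 h⁻¹
t = ln(C₀ / C) / k = ln(47.20 / 34.1) / 0.01520
  = ln(1.384) / 0.01520 = 0.3250 / 0.01520 = 21.38 h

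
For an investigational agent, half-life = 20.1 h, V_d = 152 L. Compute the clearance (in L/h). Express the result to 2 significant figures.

5.2 L/h

k = ln2 / t½ = 0.693147 / 20.1 = 0.03448 h⁻¹
CL = k × Vd = 0.03448 × 152 = 5.241 L/h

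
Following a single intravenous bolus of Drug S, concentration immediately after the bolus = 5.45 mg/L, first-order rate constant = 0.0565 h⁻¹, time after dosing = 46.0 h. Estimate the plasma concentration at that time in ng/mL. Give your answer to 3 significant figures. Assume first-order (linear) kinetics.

C = C₀ · e^(−k·t) = 5.450 × e^(−0.05650 × 46.0)
  = 5.450 × 0.07435 = 0.4052 mg/L
Convert: 0.4052 mg/L × 1000 = 405.2 ng/mL

405 ng/mL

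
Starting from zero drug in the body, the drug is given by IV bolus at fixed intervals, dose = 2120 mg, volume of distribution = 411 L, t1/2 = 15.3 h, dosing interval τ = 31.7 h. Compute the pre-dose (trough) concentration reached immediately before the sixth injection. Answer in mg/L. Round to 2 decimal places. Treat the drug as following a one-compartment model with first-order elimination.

1.61 mg/L

C₀ per dose = Dose / Vd = 2120 / 411 = 5.158 mg/L
k = ln2 / t½ = 0.693147 / 15.3 = 0.04530 h⁻¹
Fraction remaining after one interval: r = e^(−kτ) = e^(−0.04530 × 31.7) = 0.2379
Before dose 6, 5 doses have been given (aged 1τ, 2τ, 3τ, 4τ, 5τ).
C_trough = C₀ × (r + r² + … + r^5) = C₀ × r(1−r^5)/(1−r)
        = 5.158 × 0.2379 × (1 − 0.0007620) / (1 − 0.2379) = 1.609 mg/L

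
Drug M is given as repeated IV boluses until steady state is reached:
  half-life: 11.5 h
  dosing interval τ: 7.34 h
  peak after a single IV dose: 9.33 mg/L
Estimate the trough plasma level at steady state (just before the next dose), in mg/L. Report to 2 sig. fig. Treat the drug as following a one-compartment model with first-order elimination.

k = ln2 / t½ = 0.693147 / 11.5 = 0.06027 h⁻¹
e^(−kτ) = e^(−0.06027 × 7.34) = 0.6425
Accumulation ratio R = 1 / (1 − e^(−kτ)) = 1 / (1 − 0.6425) = 2.797
Steady-state trough = C₀ × R × e^(−kτ) = 9.33 × 2.797 × 0.6425 = 16.77 mg/L

17 mg/L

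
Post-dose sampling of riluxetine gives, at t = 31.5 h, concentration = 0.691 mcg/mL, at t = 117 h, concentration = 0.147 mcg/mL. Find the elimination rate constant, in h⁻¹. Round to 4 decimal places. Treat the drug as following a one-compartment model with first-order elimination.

0.0181 h⁻¹

k = ln(C₁/C₂) / (t₂ − t₁) = ln(0.691/0.147) / (117 − 31.5)
  = 1.548 / 85.50 = 0.01811 h⁻¹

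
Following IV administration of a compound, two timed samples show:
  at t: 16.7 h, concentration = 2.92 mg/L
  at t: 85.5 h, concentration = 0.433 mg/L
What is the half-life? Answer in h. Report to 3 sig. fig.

k = ln(C₁/C₂) / (t₂ − t₁) = ln(2.92/0.433) / (85.5 − 16.7)
  = 1.909 / 68.80 = 0.02775 h⁻¹
t½ = ln2 / k = 0.693147 / 0.02775 = 24.98 h

25.0 h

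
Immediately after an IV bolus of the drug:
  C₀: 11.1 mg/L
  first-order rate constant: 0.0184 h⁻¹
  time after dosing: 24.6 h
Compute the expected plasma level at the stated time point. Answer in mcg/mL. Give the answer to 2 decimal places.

7.06 mcg/mL

C = C₀ · e^(−k·t) = 11.10 × e^(−0.01840 × 24.6)
  = 11.10 × 0.6359 = 7.058 mg/L
(7.058 mg/L = 7.058 mcg/mL)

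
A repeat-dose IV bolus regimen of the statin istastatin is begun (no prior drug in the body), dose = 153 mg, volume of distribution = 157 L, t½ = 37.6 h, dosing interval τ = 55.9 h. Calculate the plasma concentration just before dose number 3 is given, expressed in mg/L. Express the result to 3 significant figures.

0.472 mg/L

C₀ per dose = Dose / Vd = 153 / 157 = 0.9745 mg/L
k = ln2 / t½ = 0.693147 / 37.6 = 0.01843 h⁻¹
Fraction remaining after one interval: r = e^(−kτ) = e^(−0.01843 × 55.9) = 0.3569
Before dose 3, 2 doses have been given (aged 1τ, 2τ).
C_trough = C₀ × (r + r²) = 0.9745 × (0.3569 + 0.1274) = 0.4720 mg/L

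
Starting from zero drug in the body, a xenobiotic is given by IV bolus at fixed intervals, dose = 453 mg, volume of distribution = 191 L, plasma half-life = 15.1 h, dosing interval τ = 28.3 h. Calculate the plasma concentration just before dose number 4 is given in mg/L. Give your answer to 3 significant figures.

C₀ per dose = Dose / Vd = 453 / 191 = 2.372 mg/L
k = ln2 / t½ = 0.693147 / 15.1 = 0.04590 h⁻¹
Fraction remaining after one interval: r = e^(−kτ) = e^(−0.04590 × 28.3) = 0.2728
Before dose 4, 3 doses have been given (aged 1τ, 2τ, 3τ).
C_trough = C₀ × (r + r² + … + r^3) = C₀ × r(1−r^3)/(1−r)
        = 2.372 × 0.2728 × (1 − 0.02030) / (1 − 0.2728) = 0.8718 mg/L

0.872 mg/L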